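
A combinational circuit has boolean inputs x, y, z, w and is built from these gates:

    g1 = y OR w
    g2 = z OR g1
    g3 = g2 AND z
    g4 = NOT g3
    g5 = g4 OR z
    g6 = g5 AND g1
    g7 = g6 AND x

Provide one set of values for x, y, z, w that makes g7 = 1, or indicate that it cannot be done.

x=1 y=1 z=0 w=0

g7 = g6 AND x must be 1, so both g6 = 1 and x = 1.
g6 = g5 AND g1 must be 1, so both g5 = 1 and g1 = 1.
g5 = g4 OR z must be 1, so at least one of g4, z is 1.
Check with x=1 y=1 z=0 w=0:
g1 = y OR w = 1 OR 0 = 1
g2 = z OR g1 = 0 OR 1 = 1
g3 = g2 AND z = 1 AND 0 = 0
g4 = NOT g3 = NOT 0 = 1
g5 = g4 OR z = 1 OR 0 = 1
g6 = g5 AND g1 = 1 AND 1 = 1
g7 = g6 AND x = 1 AND 1 = 1
So g7 = 1 as required.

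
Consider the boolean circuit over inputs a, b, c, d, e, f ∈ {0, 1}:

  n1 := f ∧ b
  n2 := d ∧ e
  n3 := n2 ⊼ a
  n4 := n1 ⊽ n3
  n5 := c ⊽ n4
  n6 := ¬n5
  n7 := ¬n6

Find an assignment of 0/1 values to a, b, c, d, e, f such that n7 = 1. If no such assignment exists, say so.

n7 = ¬n6 must be 1, so n6 = 0.
n6 = ¬n5 must be 0, so n5 = 1.
n5 = c ⊽ n4 must be 1, so both c = 0 and n4 = 0.
Check with a=1 b=1 c=0 d=1 e=0 f=1:
n1 = f ∧ b = 1 ∧ 1 = 1
n2 = d ∧ e = 1 ∧ 0 = 0
n3 = n2 ⊼ a = 0 ⊼ 1 = 1
n4 = n1 ⊽ n3 = 1 ⊽ 1 = 0
n5 = c ⊽ n4 = 0 ⊽ 0 = 1
n6 = ¬n5 = ¬1 = 0
n7 = ¬n6 = ¬0 = 1
So n7 = 1 as required.

a=1 b=1 c=0 d=1 e=0 f=1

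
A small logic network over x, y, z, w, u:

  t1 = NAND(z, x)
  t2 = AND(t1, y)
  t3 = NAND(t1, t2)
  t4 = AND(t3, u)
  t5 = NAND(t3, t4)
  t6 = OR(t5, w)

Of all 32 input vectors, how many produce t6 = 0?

5

t6 = OR(t5, w) must be 0, so both t5 = 0 and w = 0.
Satisfying assignments:
  x=0, y=0, z=0, w=0, u=1
  x=0, y=0, z=1, w=0, u=1
  x=1, y=0, z=0, w=0, u=1
  x=1, y=0, z=1, w=0, u=1
  x=1, y=1, z=1, w=0, u=1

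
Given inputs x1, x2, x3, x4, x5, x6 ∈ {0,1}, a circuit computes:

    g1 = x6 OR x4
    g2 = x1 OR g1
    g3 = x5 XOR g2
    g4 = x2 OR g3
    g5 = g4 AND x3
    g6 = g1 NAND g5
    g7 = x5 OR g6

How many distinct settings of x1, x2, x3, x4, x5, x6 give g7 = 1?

g7 = x5 OR g6 must be 1, so at least one of x5, g6 is 1.
Enumerating the 64 input combinations, 52 give g7 = 1 and 12 give g7 = 0.

52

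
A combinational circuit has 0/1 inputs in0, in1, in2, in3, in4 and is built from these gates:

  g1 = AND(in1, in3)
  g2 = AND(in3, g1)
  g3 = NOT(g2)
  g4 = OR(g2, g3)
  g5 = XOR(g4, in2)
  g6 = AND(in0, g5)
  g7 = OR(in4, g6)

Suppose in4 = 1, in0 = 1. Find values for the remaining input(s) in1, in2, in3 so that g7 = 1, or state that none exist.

in1=1 in2=0 in3=1

g7 = OR(in4, g6) must be 1, so at least one of in4, g6 is 1.
Check with in4 = 1, in0 = 1 and in1=1, in2=0, in3=1:
g1 = AND(in1, in3) = AND(1, 1) = 1
g2 = AND(in3, g1) = AND(1, 1) = 1
g3 = NOT(g2) = NOT 1 = 0
g4 = OR(g2, g3) = OR(1, 0) = 1
g5 = XOR(g4, in2) = XOR(1, 0) = 1
g6 = AND(in0, g5) = AND(1, 1) = 1
g7 = OR(in4, g6) = OR(1, 1) = 1
So g7 = 1.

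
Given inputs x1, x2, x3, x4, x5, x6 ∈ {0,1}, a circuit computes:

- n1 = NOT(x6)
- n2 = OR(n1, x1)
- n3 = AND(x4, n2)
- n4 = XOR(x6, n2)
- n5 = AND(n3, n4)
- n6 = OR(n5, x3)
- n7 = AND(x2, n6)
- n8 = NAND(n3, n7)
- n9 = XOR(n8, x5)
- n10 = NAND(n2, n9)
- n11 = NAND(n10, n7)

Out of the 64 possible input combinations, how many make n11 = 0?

12

n11 = NAND(n10, n7) must be 0, so both n10 = 1 and n7 = 1.
Enumerating the 64 input combinations, 12 give n11 = 0 and 52 give n11 = 1.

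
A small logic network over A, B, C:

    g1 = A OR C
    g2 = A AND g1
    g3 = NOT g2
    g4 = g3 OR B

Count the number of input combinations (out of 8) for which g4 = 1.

g4 = g3 OR B must be 1, so at least one of g3, B is 1.
Satisfying assignments:
  A=0, B=0, C=0
  A=0, B=0, C=1
  A=0, B=1, C=0
  A=0, B=1, C=1
  A=1, B=1, C=0
  A=1, B=1, C=1

6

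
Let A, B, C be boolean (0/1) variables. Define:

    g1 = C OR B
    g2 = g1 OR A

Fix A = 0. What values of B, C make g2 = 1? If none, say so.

g2 = g1 OR A must be 1, so at least one of g1, A is 1.
Check with A = 0 and B=1, C=1:
g1 = C OR B = 1 OR 1 = 1
g2 = g1 OR A = 1 OR 0 = 1
So g2 = 1.

B=1, C=1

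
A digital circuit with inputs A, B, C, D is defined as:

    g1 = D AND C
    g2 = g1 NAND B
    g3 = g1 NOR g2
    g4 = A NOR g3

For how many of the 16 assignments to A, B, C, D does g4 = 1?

8

g4 = A NOR g3 must be 1, so both A = 0 and g3 = 0.
g3 = g1 NOR g2 must be 0, so at least one of g1, g2 is 1.
Enumerating the 16 input combinations, 8 give g4 = 1 and 8 give g4 = 0.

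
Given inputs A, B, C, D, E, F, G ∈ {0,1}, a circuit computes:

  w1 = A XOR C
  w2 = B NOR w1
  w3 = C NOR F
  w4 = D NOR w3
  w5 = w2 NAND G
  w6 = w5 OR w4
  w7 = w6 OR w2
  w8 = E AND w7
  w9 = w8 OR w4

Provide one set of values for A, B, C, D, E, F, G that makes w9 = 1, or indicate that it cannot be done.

w9 = w8 OR w4 must be 1, so at least one of w8, w4 is 1.
Check with A=0 B=0 C=1 D=0 E=0 F=1 G=1:
w1 = A XOR C = 0 XOR 1 = 1
w2 = B NOR w1 = 0 NOR 1 = 0
w3 = C NOR F = 1 NOR 1 = 0
w4 = D NOR w3 = 0 NOR 0 = 1
w5 = w2 NAND G = 0 NAND 1 = 1
w6 = w5 OR w4 = 1 OR 1 = 1
w7 = w6 OR w2 = 1 OR 0 = 1
w8 = E AND w7 = 0 AND 1 = 0
w9 = w8 OR w4 = 0 OR 1 = 1
So w9 = 1 as required.

A=0 B=0 C=1 D=0 E=0 F=1 G=1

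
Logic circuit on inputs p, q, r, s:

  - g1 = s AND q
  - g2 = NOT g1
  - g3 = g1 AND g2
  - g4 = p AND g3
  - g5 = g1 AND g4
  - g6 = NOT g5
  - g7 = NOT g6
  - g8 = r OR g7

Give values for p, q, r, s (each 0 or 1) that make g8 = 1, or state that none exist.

g8 = r OR g7 must be 1, so at least one of r, g7 is 1.
Check with p=0, q=1, r=1, s=1:
g1 = s AND q = 1 AND 1 = 1
g2 = NOT g1 = NOT 1 = 0
g3 = g1 AND g2 = 1 AND 0 = 0
g4 = p AND g3 = 0 AND 0 = 0
g5 = g1 AND g4 = 1 AND 0 = 0
g6 = NOT g5 = NOT 0 = 1
g7 = NOT g6 = NOT 1 = 0
g8 = r OR g7 = 1 OR 0 = 1
So g8 = 1 as required.

p=0, q=1, r=1, s=1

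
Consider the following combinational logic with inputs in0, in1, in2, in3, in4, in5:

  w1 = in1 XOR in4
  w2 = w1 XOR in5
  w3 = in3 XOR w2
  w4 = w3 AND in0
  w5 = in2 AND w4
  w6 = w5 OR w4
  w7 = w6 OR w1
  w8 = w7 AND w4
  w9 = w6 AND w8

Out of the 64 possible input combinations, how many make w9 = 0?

48

w9 = w6 AND w8 must be 0, so at least one of w6, w8 is 0.
Enumerating the 64 input combinations, 48 give w9 = 0 and 16 give w9 = 1.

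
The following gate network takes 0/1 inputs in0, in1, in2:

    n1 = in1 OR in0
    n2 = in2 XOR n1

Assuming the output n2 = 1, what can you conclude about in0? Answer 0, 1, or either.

Both values of in0 occur among assignments with n2 = 1:
  in0=0: in0=0, in1=0, in2=1
  in0=1: in0=1, in1=0, in2=0

either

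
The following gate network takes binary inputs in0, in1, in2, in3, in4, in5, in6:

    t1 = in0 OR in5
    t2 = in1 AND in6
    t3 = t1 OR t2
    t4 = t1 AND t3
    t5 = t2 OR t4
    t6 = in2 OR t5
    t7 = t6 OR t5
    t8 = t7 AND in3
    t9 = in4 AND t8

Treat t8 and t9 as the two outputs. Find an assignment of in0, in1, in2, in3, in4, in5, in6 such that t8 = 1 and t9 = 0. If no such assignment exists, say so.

in0=0, in1=0, in2=1, in3=1, in4=0, in5=0, in6=0

Check with in0=0, in1=0, in2=1, in3=1, in4=0, in5=0, in6=0:
t1 = in0 OR in5 = 0 OR 0 = 0
t2 = in1 AND in6 = 0 AND 0 = 0
t3 = t1 OR t2 = 0 OR 0 = 0
t4 = t1 AND t3 = 0 AND 0 = 0
t5 = t2 OR t4 = 0 OR 0 = 0
t6 = in2 OR t5 = 1 OR 0 = 1
t7 = t6 OR t5 = 1 OR 0 = 1
t8 = t7 AND in3 = 1 AND 1 = 1
t9 = in4 AND t8 = 0 AND 1 = 0
So t8 = 1 and t9 = 0.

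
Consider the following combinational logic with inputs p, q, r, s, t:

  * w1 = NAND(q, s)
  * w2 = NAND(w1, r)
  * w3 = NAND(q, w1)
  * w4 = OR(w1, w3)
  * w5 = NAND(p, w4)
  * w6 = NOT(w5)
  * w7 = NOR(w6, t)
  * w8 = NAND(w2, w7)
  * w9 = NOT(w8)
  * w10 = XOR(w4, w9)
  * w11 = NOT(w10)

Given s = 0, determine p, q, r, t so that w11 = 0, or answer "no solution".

w11 = NOT(w10) must be 0, so w10 = 1.
w10 = XOR(w4, w9) must be 1, so w4 and w9 differ.
Check with s = 0 and p=1, q=0, r=1, t=0:
w1 = NAND(q, s) = NAND(0, 0) = 1
w2 = NAND(w1, r) = NAND(1, 1) = 0
w3 = NAND(q, w1) = NAND(0, 1) = 1
w4 = OR(w1, w3) = OR(1, 1) = 1
w5 = NAND(p, w4) = NAND(1, 1) = 0
w6 = NOT(w5) = NOT 0 = 1
w7 = NOR(w6, t) = NOR(1, 0) = 0
w8 = NAND(w2, w7) = NAND(0, 0) = 1
w9 = NOT(w8) = NOT 1 = 0
w10 = XOR(w4, w9) = XOR(1, 0) = 1
w11 = NOT(w10) = NOT 1 = 0
So w11 = 0.

p=1, q=0, r=1, t=0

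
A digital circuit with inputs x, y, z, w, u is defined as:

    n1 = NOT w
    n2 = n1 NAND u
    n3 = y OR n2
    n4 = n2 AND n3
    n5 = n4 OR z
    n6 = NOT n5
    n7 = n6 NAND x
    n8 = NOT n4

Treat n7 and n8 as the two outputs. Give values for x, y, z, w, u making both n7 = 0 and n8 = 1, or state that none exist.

x=1, y=1, z=0, w=0, u=1

Check with x=1, y=1, z=0, w=0, u=1:
n1 = NOT w = NOT 0 = 1
n2 = n1 NAND u = 1 NAND 1 = 0
n3 = y OR n2 = 1 OR 0 = 1
n4 = n2 AND n3 = 0 AND 1 = 0
n5 = n4 OR z = 0 OR 0 = 0
n6 = NOT n5 = NOT 0 = 1
n7 = n6 NAND x = 1 NAND 1 = 0
n8 = NOT n4 = NOT 0 = 1
So n7 = 0 and n8 = 1.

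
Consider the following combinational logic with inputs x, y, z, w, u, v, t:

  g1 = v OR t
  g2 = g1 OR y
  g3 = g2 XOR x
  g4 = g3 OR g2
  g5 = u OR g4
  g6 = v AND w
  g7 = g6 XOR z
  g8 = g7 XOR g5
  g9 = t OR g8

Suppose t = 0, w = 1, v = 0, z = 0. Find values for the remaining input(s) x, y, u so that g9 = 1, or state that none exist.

Check with t = 0, w = 1, v = 0, z = 0 and x=1, y=0, u=0:
g1 = v OR t = 0 OR 0 = 0
g2 = g1 OR y = 0 OR 0 = 0
g3 = g2 XOR x = 0 XOR 1 = 1
g4 = g3 OR g2 = 1 OR 0 = 1
g5 = u OR g4 = 0 OR 1 = 1
g6 = v AND w = 0 AND 1 = 0
g7 = g6 XOR z = 0 XOR 0 = 0
g8 = g7 XOR g5 = 0 XOR 1 = 1
g9 = t OR g8 = 0 OR 1 = 1
So g9 = 1.

x=1, y=0, u=0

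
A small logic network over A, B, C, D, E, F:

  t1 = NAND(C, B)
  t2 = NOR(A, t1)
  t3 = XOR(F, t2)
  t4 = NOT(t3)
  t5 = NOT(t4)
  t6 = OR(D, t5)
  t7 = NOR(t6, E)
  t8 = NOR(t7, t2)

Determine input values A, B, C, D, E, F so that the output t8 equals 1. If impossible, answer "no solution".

t8 = NOR(t7, t2) must be 1, so both t7 = 0 and t2 = 0.
t7 = NOR(t6, E) must be 0, so at least one of t6, E is 1.
t2 = NOR(A, t1) must be 0, so at least one of A, t1 is 1.
Check with A=1, B=0, C=0, D=1, E=0, F=0:
t1 = NAND(C, B) = NAND(0, 0) = 1
t2 = NOR(A, t1) = NOR(1, 1) = 0
t3 = XOR(F, t2) = XOR(0, 0) = 0
t4 = NOT(t3) = NOT 0 = 1
t5 = NOT(t4) = NOT 1 = 0
t6 = OR(D, t5) = OR(1, 0) = 1
t7 = NOR(t6, E) = NOR(1, 0) = 0
t8 = NOR(t7, t2) = NOR(0, 0) = 1
So t8 = 1 as required.

A=1, B=0, C=0, D=1, E=0, F=0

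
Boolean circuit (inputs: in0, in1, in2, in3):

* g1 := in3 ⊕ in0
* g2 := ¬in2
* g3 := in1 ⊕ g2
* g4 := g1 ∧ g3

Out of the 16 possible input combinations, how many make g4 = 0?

12

g4 = g1 ∧ g3 must be 0, so at least one of g1, g3 is 0.
Enumerating the 16 input combinations, 12 give g4 = 0 and 4 give g4 = 1.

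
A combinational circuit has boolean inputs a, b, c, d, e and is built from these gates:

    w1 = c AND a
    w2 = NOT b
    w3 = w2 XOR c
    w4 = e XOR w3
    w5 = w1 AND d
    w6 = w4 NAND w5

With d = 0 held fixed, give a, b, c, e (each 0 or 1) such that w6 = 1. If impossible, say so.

w6 = w4 NAND w5 must be 1, so at least one of w4, w5 is 0.
Check with d = 0 and a=1, b=1, c=1, e=0:
w1 = c AND a = 1 AND 1 = 1
w2 = NOT b = NOT 1 = 0
w3 = w2 XOR c = 0 XOR 1 = 1
w4 = e XOR w3 = 0 XOR 1 = 1
w5 = w1 AND d = 1 AND 0 = 0
w6 = w4 NAND w5 = 1 NAND 0 = 1
So w6 = 1.

a=1, b=1, c=1, e=0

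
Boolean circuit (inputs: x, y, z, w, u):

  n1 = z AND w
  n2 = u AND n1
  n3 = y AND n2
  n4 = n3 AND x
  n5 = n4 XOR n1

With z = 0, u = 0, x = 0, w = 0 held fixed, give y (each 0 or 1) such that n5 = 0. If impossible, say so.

y=1

Check with z = 0, u = 0, x = 0, w = 0 and y=1:
n1 = z AND w = 0 AND 0 = 0
n2 = u AND n1 = 0 AND 0 = 0
n3 = y AND n2 = 1 AND 0 = 0
n4 = n3 AND x = 0 AND 0 = 0
n5 = n4 XOR n1 = 0 XOR 0 = 0
So n5 = 0.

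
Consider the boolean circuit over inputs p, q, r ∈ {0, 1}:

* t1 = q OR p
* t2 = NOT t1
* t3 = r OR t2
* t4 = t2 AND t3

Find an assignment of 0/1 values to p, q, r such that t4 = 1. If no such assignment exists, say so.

t4 = t2 AND t3 must be 1, so both t2 = 1 and t3 = 1.
Check with p=0 q=0 r=1:
t1 = q OR p = 0 OR 0 = 0
t2 = NOT t1 = NOT 0 = 1
t3 = r OR t2 = 1 OR 1 = 1
t4 = t2 AND t3 = 1 AND 1 = 1
So t4 = 1 as required.

p=0 q=0 r=1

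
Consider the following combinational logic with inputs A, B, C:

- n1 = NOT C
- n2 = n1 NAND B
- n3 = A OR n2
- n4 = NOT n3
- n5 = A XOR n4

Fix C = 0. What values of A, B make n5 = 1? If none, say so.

Check with C = 0 and A=0, B=1:
n1 = NOT C = NOT 0 = 1
n2 = n1 NAND B = 1 NAND 1 = 0
n3 = A OR n2 = 0 OR 0 = 0
n4 = NOT n3 = NOT 0 = 1
n5 = A XOR n4 = 0 XOR 1 = 1
So n5 = 1.

A=0, B=1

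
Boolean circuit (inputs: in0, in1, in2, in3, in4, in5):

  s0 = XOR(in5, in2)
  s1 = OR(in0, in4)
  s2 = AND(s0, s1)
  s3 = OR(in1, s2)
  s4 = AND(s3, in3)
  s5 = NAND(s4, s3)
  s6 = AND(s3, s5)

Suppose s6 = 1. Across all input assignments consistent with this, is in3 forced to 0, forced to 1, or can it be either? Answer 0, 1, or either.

0

s6 = AND(s3, s5) must be 1, so both s3 = 1 and s5 = 1.
s3 = OR(in1, s2) must be 1, so at least one of in1, s2 is 1.
s5 = NAND(s4, s3) must be 1, so at least one of s4, s3 is 0.
Every assignment with s6 = 1 has in3 = 0; there are 22 such assignment(s).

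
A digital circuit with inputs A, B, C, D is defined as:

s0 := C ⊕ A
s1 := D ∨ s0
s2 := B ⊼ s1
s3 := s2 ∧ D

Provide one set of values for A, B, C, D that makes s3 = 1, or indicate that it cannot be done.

s3 = s2 ∧ D must be 1, so both s2 = 1 and D = 1.
Check with A=0 B=0 C=1 D=1:
s0 = C ⊕ A = 1 ⊕ 0 = 1
s1 = D ∨ s0 = 1 ∨ 1 = 1
s2 = B ⊼ s1 = 0 ⊼ 1 = 1
s3 = s2 ∧ D = 1 ∧ 1 = 1
So s3 = 1 as required.

A=0 B=0 C=1 D=1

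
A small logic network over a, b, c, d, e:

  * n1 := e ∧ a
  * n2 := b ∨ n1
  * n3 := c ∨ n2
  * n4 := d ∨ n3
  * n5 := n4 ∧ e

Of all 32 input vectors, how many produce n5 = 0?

n5 = n4 ∧ e must be 0, so at least one of n4, e is 0.
Enumerating the 32 input combinations, 17 give n5 = 0 and 15 give n5 = 1.

17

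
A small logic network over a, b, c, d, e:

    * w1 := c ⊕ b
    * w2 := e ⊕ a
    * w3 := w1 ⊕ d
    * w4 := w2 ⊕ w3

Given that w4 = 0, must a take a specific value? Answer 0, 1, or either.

either

Both values of a occur among assignments with w4 = 0:
  a=0: a=0, b=0, c=0, d=0, e=0
  a=1: a=1, b=0, c=0, d=0, e=1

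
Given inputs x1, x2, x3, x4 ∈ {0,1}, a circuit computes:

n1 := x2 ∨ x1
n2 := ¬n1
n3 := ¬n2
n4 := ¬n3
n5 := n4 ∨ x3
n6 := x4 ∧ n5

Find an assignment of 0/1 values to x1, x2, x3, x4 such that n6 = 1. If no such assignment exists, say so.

n6 = x4 ∧ n5 must be 1, so both x4 = 1 and n5 = 1.
Check with x1=0, x2=0, x3=1, x4=1:
n1 = x2 ∨ x1 = 0 ∨ 0 = 0
n2 = ¬n1 = ¬0 = 1
n3 = ¬n2 = ¬1 = 0
n4 = ¬n3 = ¬0 = 1
n5 = n4 ∨ x3 = 1 ∨ 1 = 1
n6 = x4 ∧ n5 = 1 ∧ 1 = 1
So n6 = 1 as required.

x1=0, x2=0, x3=1, x4=1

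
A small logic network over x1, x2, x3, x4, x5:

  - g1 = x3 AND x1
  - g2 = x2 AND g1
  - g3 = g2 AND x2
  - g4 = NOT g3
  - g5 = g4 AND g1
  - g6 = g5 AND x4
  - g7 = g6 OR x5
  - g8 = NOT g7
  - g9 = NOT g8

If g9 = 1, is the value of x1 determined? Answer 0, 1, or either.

either

Both values of x1 occur among assignments with g9 = 1:
  x1=0: x1=0, x2=0, x3=0, x4=0, x5=1
  x1=1: x1=1, x2=0, x3=0, x4=0, x5=1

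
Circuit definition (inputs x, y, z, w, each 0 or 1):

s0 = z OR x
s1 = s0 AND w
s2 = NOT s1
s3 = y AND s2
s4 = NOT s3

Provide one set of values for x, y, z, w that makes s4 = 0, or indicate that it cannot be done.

x=0, y=1, z=0, w=1

s4 = NOT s3 must be 0, so s3 = 1.
Check with x=0, y=1, z=0, w=1:
s0 = z OR x = 0 OR 0 = 0
s1 = s0 AND w = 0 AND 1 = 0
s2 = NOT s1 = NOT 0 = 1
s3 = y AND s2 = 1 AND 1 = 1
s4 = NOT s3 = NOT 1 = 0
So s4 = 0 as required.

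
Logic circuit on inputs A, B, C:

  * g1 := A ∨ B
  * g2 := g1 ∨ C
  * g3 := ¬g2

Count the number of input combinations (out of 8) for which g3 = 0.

g3 = ¬g2 must be 0, so g2 = 1.
Enumerating the 8 input combinations, 7 give g3 = 0 and 1 give g3 = 1.

7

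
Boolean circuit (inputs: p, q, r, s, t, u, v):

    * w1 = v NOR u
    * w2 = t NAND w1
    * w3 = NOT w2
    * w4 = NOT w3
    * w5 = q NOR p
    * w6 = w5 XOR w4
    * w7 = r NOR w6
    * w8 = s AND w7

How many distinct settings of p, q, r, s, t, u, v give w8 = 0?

w8 = s AND w7 must be 0, so at least one of s, w7 is 0.
Enumerating the 128 input combinations, 118 give w8 = 0 and 10 give w8 = 1.

118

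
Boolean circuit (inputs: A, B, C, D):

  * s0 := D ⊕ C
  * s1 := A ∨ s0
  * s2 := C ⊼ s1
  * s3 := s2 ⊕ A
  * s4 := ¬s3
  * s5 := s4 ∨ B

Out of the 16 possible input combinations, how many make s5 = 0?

s5 = s4 ∨ B must be 0, so both s4 = 0 and B = 0.
Enumerating the 16 input combinations, 5 give s5 = 0 and 11 give s5 = 1.

5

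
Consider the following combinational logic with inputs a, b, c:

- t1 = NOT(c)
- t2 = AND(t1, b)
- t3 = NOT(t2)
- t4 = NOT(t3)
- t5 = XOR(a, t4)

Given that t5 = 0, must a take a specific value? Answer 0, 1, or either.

either

Both values of a occur among assignments with t5 = 0:
  a=0: a=0, b=0, c=0
  a=1: a=1, b=1, c=0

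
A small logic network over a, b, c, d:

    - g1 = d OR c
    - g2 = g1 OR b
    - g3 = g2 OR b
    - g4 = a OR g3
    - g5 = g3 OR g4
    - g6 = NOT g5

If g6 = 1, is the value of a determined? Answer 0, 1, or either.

0

g6 = NOT g5 must be 1, so g5 = 0.
g5 = g3 OR g4 must be 0, so both g3 = 0 and g4 = 0.
Every assignment with g6 = 1 has a = 0; there are 1 such assignment(s).
  a=0, b=0, c=0, d=0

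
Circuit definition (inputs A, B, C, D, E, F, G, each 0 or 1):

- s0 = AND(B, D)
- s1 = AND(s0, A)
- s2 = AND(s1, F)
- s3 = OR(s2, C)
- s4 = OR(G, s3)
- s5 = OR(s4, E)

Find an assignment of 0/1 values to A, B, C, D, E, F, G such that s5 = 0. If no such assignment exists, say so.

A=0, B=0, C=0, D=0, E=0, F=1, G=0

s5 = OR(s4, E) must be 0, so both s4 = 0 and E = 0.
Check with A=0, B=0, C=0, D=0, E=0, F=1, G=0:
s0 = AND(B, D) = AND(0, 0) = 0
s1 = AND(s0, A) = AND(0, 0) = 0
s2 = AND(s1, F) = AND(0, 1) = 0
s3 = OR(s2, C) = OR(0, 0) = 0
s4 = OR(G, s3) = OR(0, 0) = 0
s5 = OR(s4, E) = OR(0, 0) = 0
So s5 = 0 as required.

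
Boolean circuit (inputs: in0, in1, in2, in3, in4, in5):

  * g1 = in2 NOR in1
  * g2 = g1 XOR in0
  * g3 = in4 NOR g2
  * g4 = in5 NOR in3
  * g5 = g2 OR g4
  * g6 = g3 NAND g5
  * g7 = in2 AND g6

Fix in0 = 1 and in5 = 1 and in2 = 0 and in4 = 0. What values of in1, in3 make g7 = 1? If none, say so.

With in0 = 1 and in5 = 1 and in2 = 0 and in4 = 0 fixed, none of the 4 settings of in1, in3 give g7 = 1.
For example, with in1=0, in3=0:
g1 = in2 NOR in1 = 0 NOR 0 = 1
g2 = g1 XOR in0 = 1 XOR 1 = 0
g3 = in4 NOR g2 = 0 NOR 0 = 1
g4 = in5 NOR in3 = 1 NOR 0 = 0
g5 = g2 OR g4 = 0 OR 0 = 0
g6 = g3 NAND g5 = 1 NAND 0 = 1
g7 = in2 AND g6 = 0 AND 1 = 0
giving g7 = 0 ≠ 1.

no solution exists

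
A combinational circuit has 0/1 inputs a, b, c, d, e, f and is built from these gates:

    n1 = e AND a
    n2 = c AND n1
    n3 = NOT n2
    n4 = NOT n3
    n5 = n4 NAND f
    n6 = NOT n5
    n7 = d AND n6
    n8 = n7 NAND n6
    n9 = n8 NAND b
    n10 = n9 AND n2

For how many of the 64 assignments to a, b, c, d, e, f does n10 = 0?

59

n10 = n9 AND n2 must be 0, so at least one of n9, n2 is 0.
Enumerating the 64 input combinations, 59 give n10 = 0 and 5 give n10 = 1.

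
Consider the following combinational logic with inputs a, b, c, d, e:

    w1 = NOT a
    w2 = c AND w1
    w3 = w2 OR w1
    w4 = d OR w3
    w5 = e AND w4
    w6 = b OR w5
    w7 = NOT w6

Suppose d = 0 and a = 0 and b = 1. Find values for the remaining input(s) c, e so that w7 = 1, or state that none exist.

no solution exists

With d = 0 and a = 0 and b = 1 fixed, none of the 4 settings of c, e give w7 = 1.
For example, with c=0, e=1:
w1 = NOT a = NOT 0 = 1
w2 = c AND w1 = 0 AND 1 = 0
w3 = w2 OR w1 = 0 OR 1 = 1
w4 = d OR w3 = 0 OR 1 = 1
w5 = e AND w4 = 1 AND 1 = 1
w6 = b OR w5 = 1 OR 1 = 1
w7 = NOT w6 = NOT 1 = 0
giving w7 = 0 ≠ 1.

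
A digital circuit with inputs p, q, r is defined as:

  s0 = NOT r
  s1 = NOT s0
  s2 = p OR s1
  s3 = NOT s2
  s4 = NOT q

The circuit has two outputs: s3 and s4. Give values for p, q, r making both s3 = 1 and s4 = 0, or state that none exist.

Check with p=0, q=1, r=0:
s0 = NOT r = NOT 0 = 1
s1 = NOT s0 = NOT 1 = 0
s2 = p OR s1 = 0 OR 0 = 0
s3 = NOT s2 = NOT 0 = 1
s4 = NOT q = NOT 1 = 0
So s3 = 1 and s4 = 0.

p=0, q=1, r=0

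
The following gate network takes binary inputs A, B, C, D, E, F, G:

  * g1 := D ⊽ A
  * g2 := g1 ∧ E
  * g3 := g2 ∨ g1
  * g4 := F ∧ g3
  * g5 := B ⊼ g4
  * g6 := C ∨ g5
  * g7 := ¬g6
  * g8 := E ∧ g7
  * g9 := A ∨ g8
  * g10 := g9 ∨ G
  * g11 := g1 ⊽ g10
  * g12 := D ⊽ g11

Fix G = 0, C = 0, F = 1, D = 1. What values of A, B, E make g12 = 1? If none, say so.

With G = 0, C = 0, F = 1, D = 1 fixed, none of the 8 settings of A, B, E give g12 = 1.
For example, with A=0, B=0, E=1:
g1 = D ⊽ A = 1 ⊽ 0 = 0
g2 = g1 ∧ E = 0 ∧ 1 = 0
g3 = g2 ∨ g1 = 0 ∨ 0 = 0
g4 = F ∧ g3 = 1 ∧ 0 = 0
g5 = B ⊼ g4 = 0 ⊼ 0 = 1
g6 = C ∨ g5 = 0 ∨ 1 = 1
g7 = ¬g6 = ¬1 = 0
g8 = E ∧ g7 = 1 ∧ 0 = 0
g9 = A ∨ g8 = 0 ∨ 0 = 0
g10 = g9 ∨ G = 0 ∨ 0 = 0
g11 = g1 ⊽ g10 = 0 ⊽ 0 = 1
g12 = D ⊽ g11 = 1 ⊽ 1 = 0
giving g12 = 0 ≠ 1.

no solution exists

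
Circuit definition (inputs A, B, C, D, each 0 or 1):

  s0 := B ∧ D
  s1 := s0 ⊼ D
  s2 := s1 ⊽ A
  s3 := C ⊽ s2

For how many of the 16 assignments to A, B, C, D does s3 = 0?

s3 = C ⊽ s2 must be 0, so at least one of C, s2 is 1.
Enumerating the 16 input combinations, 9 give s3 = 0 and 7 give s3 = 1.

9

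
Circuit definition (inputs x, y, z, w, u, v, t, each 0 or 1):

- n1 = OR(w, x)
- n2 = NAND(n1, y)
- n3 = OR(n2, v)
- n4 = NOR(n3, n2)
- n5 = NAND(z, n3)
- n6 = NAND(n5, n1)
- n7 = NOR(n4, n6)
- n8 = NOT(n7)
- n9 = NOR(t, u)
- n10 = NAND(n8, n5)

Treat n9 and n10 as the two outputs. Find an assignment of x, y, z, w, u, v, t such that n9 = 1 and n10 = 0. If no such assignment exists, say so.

x=0, y=1, z=0, w=1, u=0, v=0, t=0

Check with x=0, y=1, z=0, w=1, u=0, v=0, t=0:
n1 = OR(w, x) = OR(1, 0) = 1
n2 = NAND(n1, y) = NAND(1, 1) = 0
n3 = OR(n2, v) = OR(0, 0) = 0
n4 = NOR(n3, n2) = NOR(0, 0) = 1
n5 = NAND(z, n3) = NAND(0, 0) = 1
n6 = NAND(n5, n1) = NAND(1, 1) = 0
n7 = NOR(n4, n6) = NOR(1, 0) = 0
n8 = NOT(n7) = NOT 0 = 1
n9 = NOR(t, u) = NOR(0, 0) = 1
n10 = NAND(n8, n5) = NAND(1, 1) = 0
So n9 = 1 and n10 = 0.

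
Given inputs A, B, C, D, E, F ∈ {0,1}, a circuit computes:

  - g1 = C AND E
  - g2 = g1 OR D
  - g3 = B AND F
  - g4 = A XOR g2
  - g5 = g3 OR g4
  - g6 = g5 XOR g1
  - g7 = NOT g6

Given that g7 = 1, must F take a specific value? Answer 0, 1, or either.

either

Both values of F occur among assignments with g7 = 1:
  F=0: A=0, B=0, C=0, D=0, E=0, F=0
  F=1: A=0, B=0, C=0, D=0, E=0, F=1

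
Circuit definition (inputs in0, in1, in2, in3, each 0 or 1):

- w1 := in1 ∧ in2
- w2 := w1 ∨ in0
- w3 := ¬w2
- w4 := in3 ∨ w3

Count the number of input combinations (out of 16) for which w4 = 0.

w4 = in3 ∨ w3 must be 0, so both in3 = 0 and w3 = 0.
w3 = ¬w2 must be 0, so w2 = 1.
Satisfying assignments:
  in0=0, in1=1, in2=1, in3=0
  in0=1, in1=0, in2=0, in3=0
  in0=1, in1=0, in2=1, in3=0
  in0=1, in1=1, in2=0, in3=0
  in0=1, in1=1, in2=1, in3=0

5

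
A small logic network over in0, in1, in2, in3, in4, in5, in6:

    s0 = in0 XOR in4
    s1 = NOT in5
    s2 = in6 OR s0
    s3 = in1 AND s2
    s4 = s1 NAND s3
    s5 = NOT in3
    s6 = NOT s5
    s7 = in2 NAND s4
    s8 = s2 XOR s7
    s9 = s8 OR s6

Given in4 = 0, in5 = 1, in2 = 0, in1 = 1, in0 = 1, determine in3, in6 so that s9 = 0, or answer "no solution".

in3=0, in6=0

Check with in4 = 0, in5 = 1, in2 = 0, in1 = 1, in0 = 1 and in3=0, in6=0:
s0 = in0 XOR in4 = 1 XOR 0 = 1
s1 = NOT in5 = NOT 1 = 0
s2 = in6 OR s0 = 0 OR 1 = 1
s3 = in1 AND s2 = 1 AND 1 = 1
s4 = s1 NAND s3 = 0 NAND 1 = 1
s5 = NOT in3 = NOT 0 = 1
s6 = NOT s5 = NOT 1 = 0
s7 = in2 NAND s4 = 0 NAND 1 = 1
s8 = s2 XOR s7 = 1 XOR 1 = 0
s9 = s8 OR s6 = 0 OR 0 = 0
So s9 = 0.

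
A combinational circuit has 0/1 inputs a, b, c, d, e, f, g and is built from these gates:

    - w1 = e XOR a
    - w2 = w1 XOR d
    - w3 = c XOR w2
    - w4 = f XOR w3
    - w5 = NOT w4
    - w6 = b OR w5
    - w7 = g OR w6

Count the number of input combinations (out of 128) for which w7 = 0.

16

w7 = g OR w6 must be 0, so both g = 0 and w6 = 0.
w6 = b OR w5 must be 0, so both b = 0 and w5 = 0.
w5 = NOT w4 must be 0, so w4 = 1.
Enumerating the 128 input combinations, 16 give w7 = 0 and 112 give w7 = 1.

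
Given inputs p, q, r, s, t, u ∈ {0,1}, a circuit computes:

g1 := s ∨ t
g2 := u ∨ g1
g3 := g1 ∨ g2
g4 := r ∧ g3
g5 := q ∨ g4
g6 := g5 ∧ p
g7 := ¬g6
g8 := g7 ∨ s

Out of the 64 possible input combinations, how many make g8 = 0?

11

g8 = g7 ∨ s must be 0, so both g7 = 0 and s = 0.
Enumerating the 64 input combinations, 11 give g8 = 0 and 53 give g8 = 1.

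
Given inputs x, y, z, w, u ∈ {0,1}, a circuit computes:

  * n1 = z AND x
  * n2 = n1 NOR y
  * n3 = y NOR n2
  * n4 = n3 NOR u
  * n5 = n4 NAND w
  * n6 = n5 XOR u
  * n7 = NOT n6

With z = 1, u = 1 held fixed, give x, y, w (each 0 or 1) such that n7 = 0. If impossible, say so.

With z = 1, u = 1 fixed, none of the 8 settings of x, y, w give n7 = 0.
For example, with x=0, y=1, w=0:
n1 = z AND x = 1 AND 0 = 0
n2 = n1 NOR y = 0 NOR 1 = 0
n3 = y NOR n2 = 1 NOR 0 = 0
n4 = n3 NOR u = 0 NOR 1 = 0
n5 = n4 NAND w = 0 NAND 0 = 1
n6 = n5 XOR u = 1 XOR 1 = 0
n7 = NOT n6 = NOT 0 = 1
giving n7 = 1 ≠ 0.

no solution exists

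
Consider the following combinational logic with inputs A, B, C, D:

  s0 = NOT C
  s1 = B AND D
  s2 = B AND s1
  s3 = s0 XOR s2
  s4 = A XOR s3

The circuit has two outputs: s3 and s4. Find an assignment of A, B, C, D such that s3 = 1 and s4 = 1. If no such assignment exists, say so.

A=0, B=0, C=0, D=0

Check with A=0, B=0, C=0, D=0:
s0 = NOT C = NOT 0 = 1
s1 = B AND D = 0 AND 0 = 0
s2 = B AND s1 = 0 AND 0 = 0
s3 = s0 XOR s2 = 1 XOR 0 = 1
s4 = A XOR s3 = 0 XOR 1 = 1
So s3 = 1 and s4 = 1.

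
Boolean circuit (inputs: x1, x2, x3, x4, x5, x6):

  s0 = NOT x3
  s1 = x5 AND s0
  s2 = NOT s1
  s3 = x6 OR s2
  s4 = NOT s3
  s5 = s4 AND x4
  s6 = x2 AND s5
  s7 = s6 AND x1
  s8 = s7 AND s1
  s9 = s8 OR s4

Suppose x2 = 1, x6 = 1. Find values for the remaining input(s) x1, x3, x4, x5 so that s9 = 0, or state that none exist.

x1=1 x3=1 x4=0 x5=0

Check with x2 = 1, x6 = 1 and x1=1, x3=1, x4=0, x5=0:
s0 = NOT x3 = NOT 1 = 0
s1 = x5 AND s0 = 0 AND 0 = 0
s2 = NOT s1 = NOT 0 = 1
s3 = x6 OR s2 = 1 OR 1 = 1
s4 = NOT s3 = NOT 1 = 0
s5 = s4 AND x4 = 0 AND 0 = 0
s6 = x2 AND s5 = 1 AND 0 = 0
s7 = s6 AND x1 = 0 AND 1 = 0
s8 = s7 AND s1 = 0 AND 0 = 0
s9 = s8 OR s4 = 0 OR 0 = 0
So s9 = 0.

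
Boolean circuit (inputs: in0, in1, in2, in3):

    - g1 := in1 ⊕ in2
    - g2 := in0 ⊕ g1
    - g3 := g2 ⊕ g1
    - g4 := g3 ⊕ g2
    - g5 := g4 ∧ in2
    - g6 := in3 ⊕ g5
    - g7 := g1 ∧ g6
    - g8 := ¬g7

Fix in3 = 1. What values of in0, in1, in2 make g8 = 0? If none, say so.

in0=1, in1=1, in2=0

g8 = ¬g7 must be 0, so g7 = 1.
g7 = g1 ∧ g6 must be 1, so both g1 = 1 and g6 = 1.
Check with in3 = 1 and in0=1, in1=1, in2=0:
g1 = in1 ⊕ in2 = 1 ⊕ 0 = 1
g2 = in0 ⊕ g1 = 1 ⊕ 1 = 0
g3 = g2 ⊕ g1 = 0 ⊕ 1 = 1
g4 = g3 ⊕ g2 = 1 ⊕ 0 = 1
g5 = g4 ∧ in2 = 1 ∧ 0 = 0
g6 = in3 ⊕ g5 = 1 ⊕ 0 = 1
g7 = g1 ∧ g6 = 1 ∧ 1 = 1
g8 = ¬g7 = ¬1 = 0
So g8 = 0.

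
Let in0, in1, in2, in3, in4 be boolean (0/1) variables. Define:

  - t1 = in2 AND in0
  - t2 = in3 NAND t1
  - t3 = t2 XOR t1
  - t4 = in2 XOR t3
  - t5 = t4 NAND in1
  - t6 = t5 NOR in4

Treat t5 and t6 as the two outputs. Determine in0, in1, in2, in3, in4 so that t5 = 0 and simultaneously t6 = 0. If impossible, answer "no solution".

Check with in0=1 in1=1 in2=1 in3=0 in4=1:
t1 = in2 AND in0 = 1 AND 1 = 1
t2 = in3 NAND t1 = 0 NAND 1 = 1
t3 = t2 XOR t1 = 1 XOR 1 = 0
t4 = in2 XOR t3 = 1 XOR 0 = 1
t5 = t4 NAND in1 = 1 NAND 1 = 0
t6 = t5 NOR in4 = 0 NOR 1 = 0
So t5 = 0 and t6 = 0.

in0=1 in1=1 in2=1 in3=0 in4=1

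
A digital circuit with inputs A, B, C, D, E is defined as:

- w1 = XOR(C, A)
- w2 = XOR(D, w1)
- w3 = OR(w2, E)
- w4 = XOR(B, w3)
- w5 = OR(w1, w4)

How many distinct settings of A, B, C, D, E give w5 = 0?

w5 = OR(w1, w4) must be 0, so both w1 = 0 and w4 = 0.
Enumerating the 32 input combinations, 8 give w5 = 0 and 24 give w5 = 1.

8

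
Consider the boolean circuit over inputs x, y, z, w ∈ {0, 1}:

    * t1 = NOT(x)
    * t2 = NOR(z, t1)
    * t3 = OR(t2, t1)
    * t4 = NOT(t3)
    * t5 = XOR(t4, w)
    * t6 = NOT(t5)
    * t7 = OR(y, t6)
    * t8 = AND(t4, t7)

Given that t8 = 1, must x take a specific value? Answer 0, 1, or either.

1

t8 = AND(t4, t7) must be 1, so both t4 = 1 and t7 = 1.
Every assignment with t8 = 1 has x = 1; there are 3 such assignment(s).
  x=1, y=0, z=1, w=1
  x=1, y=1, z=1, w=0
  x=1, y=1, z=1, w=1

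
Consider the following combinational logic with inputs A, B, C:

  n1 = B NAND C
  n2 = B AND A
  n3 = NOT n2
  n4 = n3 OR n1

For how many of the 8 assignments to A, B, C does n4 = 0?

1

n4 = n3 OR n1 must be 0, so both n3 = 0 and n1 = 0.
Enumerating the 8 input combinations, 1 give n4 = 0 and 7 give n4 = 1.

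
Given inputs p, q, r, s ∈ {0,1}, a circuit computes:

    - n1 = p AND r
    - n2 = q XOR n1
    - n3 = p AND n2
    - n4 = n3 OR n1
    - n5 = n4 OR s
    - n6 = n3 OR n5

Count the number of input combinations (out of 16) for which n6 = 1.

n6 = n3 OR n5 must be 1, so at least one of n3, n5 is 1.
Enumerating the 16 input combinations, 11 give n6 = 1 and 5 give n6 = 0.

11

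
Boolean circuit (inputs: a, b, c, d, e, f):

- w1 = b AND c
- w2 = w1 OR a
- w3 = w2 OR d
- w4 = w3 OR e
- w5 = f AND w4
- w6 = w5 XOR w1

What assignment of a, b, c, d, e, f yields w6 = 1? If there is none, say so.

a=1, b=1, c=0, d=1, e=1, f=1

Check with a=1, b=1, c=0, d=1, e=1, f=1:
w1 = b AND c = 1 AND 0 = 0
w2 = w1 OR a = 0 OR 1 = 1
w3 = w2 OR d = 1 OR 1 = 1
w4 = w3 OR e = 1 OR 1 = 1
w5 = f AND w4 = 1 AND 1 = 1
w6 = w5 XOR w1 = 1 XOR 0 = 1
So w6 = 1 as required.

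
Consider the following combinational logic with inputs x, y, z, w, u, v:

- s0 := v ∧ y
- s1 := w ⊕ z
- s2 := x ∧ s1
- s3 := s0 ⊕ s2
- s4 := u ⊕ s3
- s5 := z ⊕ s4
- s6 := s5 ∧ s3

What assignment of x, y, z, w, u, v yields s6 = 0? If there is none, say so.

x=0, y=0, z=1, w=0, u=0, v=1

s6 = s5 ∧ s3 must be 0, so at least one of s5, s3 is 0.
Check with x=0, y=0, z=1, w=0, u=0, v=1:
s0 = v ∧ y = 1 ∧ 0 = 0
s1 = w ⊕ z = 0 ⊕ 1 = 1
s2 = x ∧ s1 = 0 ∧ 1 = 0
s3 = s0 ⊕ s2 = 0 ⊕ 0 = 0
s4 = u ⊕ s3 = 0 ⊕ 0 = 0
s5 = z ⊕ s4 = 1 ⊕ 0 = 1
s6 = s5 ∧ s3 = 1 ∧ 0 = 0
So s6 = 0 as required.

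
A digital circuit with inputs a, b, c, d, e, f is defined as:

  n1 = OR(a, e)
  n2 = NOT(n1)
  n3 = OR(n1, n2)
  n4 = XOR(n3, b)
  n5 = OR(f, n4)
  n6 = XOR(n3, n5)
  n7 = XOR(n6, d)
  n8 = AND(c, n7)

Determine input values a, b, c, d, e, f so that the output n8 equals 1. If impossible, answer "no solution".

Check with a=1 b=1 c=1 d=0 e=1 f=0:
n1 = OR(a, e) = OR(1, 1) = 1
n2 = NOT(n1) = NOT 1 = 0
n3 = OR(n1, n2) = OR(1, 0) = 1
n4 = XOR(n3, b) = XOR(1, 1) = 0
n5 = OR(f, n4) = OR(0, 0) = 0
n6 = XOR(n3, n5) = XOR(1, 0) = 1
n7 = XOR(n6, d) = XOR(1, 0) = 1
n8 = AND(c, n7) = AND(1, 1) = 1
So n8 = 1 as required.

a=1 b=1 c=1 d=0 e=1 f=0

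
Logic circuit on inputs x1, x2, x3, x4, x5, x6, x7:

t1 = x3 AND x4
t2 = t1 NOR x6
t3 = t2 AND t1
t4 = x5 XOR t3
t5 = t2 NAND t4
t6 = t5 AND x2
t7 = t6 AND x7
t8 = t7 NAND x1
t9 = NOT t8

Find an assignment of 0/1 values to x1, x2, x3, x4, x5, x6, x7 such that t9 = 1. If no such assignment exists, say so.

Check with x1=1, x2=1, x3=1, x4=1, x5=1, x6=0, x7=1:
t1 = x3 AND x4 = 1 AND 1 = 1
t2 = t1 NOR x6 = 1 NOR 0 = 0
t3 = t2 AND t1 = 0 AND 1 = 0
t4 = x5 XOR t3 = 1 XOR 0 = 1
t5 = t2 NAND t4 = 0 NAND 1 = 1
t6 = t5 AND x2 = 1 AND 1 = 1
t7 = t6 AND x7 = 1 AND 1 = 1
t8 = t7 NAND x1 = 1 NAND 1 = 0
t9 = NOT t8 = NOT 0 = 1
So t9 = 1 as required.

x1=1, x2=1, x3=1, x4=1, x5=1, x6=0, x7=1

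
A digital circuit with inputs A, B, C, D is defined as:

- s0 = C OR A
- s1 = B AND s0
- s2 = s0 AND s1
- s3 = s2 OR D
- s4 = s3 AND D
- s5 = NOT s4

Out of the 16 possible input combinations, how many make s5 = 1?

8

s5 = NOT s4 must be 1, so s4 = 0.
s4 = s3 AND D must be 0, so at least one of s3, D is 0.
Enumerating the 16 input combinations, 8 give s5 = 1 and 8 give s5 = 0.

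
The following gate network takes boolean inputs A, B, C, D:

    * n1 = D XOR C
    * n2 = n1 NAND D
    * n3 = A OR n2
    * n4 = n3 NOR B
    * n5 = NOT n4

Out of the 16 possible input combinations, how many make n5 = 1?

n5 = NOT n4 must be 1, so n4 = 0.
Enumerating the 16 input combinations, 15 give n5 = 1 and 1 give n5 = 0.

15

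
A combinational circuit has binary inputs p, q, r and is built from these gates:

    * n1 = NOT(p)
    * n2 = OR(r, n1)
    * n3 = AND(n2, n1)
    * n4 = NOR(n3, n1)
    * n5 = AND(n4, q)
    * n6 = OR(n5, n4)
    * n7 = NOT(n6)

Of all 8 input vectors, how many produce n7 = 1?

n7 = NOT(n6) must be 1, so n6 = 0.
n6 = OR(n5, n4) must be 0, so both n5 = 0 and n4 = 0.
Satisfying assignments:
  p=0, q=0, r=0
  p=0, q=0, r=1
  p=0, q=1, r=0
  p=0, q=1, r=1

4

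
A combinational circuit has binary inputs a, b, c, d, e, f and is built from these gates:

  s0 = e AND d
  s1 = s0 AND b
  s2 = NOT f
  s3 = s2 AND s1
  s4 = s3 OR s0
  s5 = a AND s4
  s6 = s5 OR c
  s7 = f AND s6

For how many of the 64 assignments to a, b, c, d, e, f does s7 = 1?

s7 = f AND s6 must be 1, so both f = 1 and s6 = 1.
s6 = s5 OR c must be 1, so at least one of s5, c is 1.
Enumerating the 64 input combinations, 18 give s7 = 1 and 46 give s7 = 0.

18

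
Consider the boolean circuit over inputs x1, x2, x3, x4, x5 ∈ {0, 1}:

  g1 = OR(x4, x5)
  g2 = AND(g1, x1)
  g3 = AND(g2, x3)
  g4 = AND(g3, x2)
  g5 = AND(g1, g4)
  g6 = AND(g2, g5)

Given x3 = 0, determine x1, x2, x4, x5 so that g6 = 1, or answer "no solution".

With x3 = 0 fixed, none of the 16 settings of x1, x2, x4, x5 give g6 = 1.
For example, with x1=1, x2=1, x4=0, x5=1:
g1 = OR(x4, x5) = OR(0, 1) = 1
g2 = AND(g1, x1) = AND(1, 1) = 1
g3 = AND(g2, x3) = AND(1, 0) = 0
g4 = AND(g3, x2) = AND(0, 1) = 0
g5 = AND(g1, g4) = AND(1, 0) = 0
g6 = AND(g2, g5) = AND(1, 0) = 0
giving g6 = 0 ≠ 1.

no solution exists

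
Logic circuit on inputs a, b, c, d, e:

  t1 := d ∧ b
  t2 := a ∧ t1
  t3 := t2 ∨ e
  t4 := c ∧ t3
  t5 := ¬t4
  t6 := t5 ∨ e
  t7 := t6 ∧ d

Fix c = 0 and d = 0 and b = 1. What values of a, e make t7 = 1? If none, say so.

With c = 0 and d = 0 and b = 1 fixed, none of the 4 settings of a, e give t7 = 1.
For example, with a=1, e=0:
t1 = d ∧ b = 0 ∧ 1 = 0
t2 = a ∧ t1 = 1 ∧ 0 = 0
t3 = t2 ∨ e = 0 ∨ 0 = 0
t4 = c ∧ t3 = 0 ∧ 0 = 0
t5 = ¬t4 = ¬0 = 1
t6 = t5 ∨ e = 1 ∨ 0 = 1
t7 = t6 ∧ d = 1 ∧ 0 = 0
giving t7 = 0 ≠ 1.

no solution exists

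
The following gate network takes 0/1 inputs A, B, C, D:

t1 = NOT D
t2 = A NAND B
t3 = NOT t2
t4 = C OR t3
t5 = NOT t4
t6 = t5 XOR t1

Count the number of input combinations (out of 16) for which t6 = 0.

8

t6 = t5 XOR t1 must be 0, so t5 and t1 are equal.
Enumerating the 16 input combinations, 8 give t6 = 0 and 8 give t6 = 1.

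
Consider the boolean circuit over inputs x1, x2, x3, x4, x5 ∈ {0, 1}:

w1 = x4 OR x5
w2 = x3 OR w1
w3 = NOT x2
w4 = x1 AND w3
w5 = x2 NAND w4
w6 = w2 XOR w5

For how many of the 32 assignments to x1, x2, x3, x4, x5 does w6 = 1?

w6 = w2 XOR w5 must be 1, so w2 and w5 differ.
Satisfying assignments:
  x1=0, x2=0, x3=0, x4=0, x5=0
  x1=0, x2=1, x3=0, x4=0, x5=0
  x1=1, x2=0, x3=0, x4=0, x5=0
  x1=1, x2=1, x3=0, x4=0, x5=0

4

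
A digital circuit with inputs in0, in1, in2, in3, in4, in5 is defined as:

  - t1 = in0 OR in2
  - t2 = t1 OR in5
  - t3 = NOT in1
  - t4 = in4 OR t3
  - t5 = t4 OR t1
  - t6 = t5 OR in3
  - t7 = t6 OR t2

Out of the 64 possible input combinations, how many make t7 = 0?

1

t7 = t6 OR t2 must be 0, so both t6 = 0 and t2 = 0.
t6 = t5 OR in3 must be 0, so both t5 = 0 and in3 = 0.
t2 = t1 OR in5 must be 0, so both t1 = 0 and in5 = 0.
Satisfying assignments:
  in0=0, in1=1, in2=0, in3=0, in4=0, in5=0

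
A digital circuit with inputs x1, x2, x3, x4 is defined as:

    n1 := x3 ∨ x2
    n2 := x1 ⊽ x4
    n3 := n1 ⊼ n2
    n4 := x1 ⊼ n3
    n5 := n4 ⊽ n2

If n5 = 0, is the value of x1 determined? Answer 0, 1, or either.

n5 = n4 ⊽ n2 must be 0, so at least one of n4, n2 is 1.
Every assignment with n5 = 0 has x1 = 0; there are 8 such assignment(s).

0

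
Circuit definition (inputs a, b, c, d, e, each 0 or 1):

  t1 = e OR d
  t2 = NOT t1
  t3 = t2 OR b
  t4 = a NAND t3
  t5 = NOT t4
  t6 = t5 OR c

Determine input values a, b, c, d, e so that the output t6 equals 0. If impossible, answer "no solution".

a=0 b=1 c=0 d=0 e=0

t6 = t5 OR c must be 0, so both t5 = 0 and c = 0.
t5 = NOT t4 must be 0, so t4 = 1.
Check with a=0 b=1 c=0 d=0 e=0:
t1 = e OR d = 0 OR 0 = 0
t2 = NOT t1 = NOT 0 = 1
t3 = t2 OR b = 1 OR 1 = 1
t4 = a NAND t3 = 0 NAND 1 = 1
t5 = NOT t4 = NOT 1 = 0
t6 = t5 OR c = 0 OR 0 = 0
So t6 = 0 as required.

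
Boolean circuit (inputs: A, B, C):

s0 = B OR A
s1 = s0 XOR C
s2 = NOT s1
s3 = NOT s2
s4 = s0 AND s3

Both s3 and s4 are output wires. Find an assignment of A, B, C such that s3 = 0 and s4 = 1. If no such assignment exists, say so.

Across all 8 input combinations, none give both s3 = 0 and s4 = 1.

no solution exists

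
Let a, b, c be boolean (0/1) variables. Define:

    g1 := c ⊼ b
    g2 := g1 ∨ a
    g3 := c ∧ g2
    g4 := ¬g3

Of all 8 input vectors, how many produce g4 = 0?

3

g4 = ¬g3 must be 0, so g3 = 1.
g3 = c ∧ g2 must be 1, so both c = 1 and g2 = 1.
g2 = g1 ∨ a must be 1, so at least one of g1, a is 1.
Satisfying assignments:
  a=0, b=0, c=1
  a=1, b=0, c=1
  a=1, b=1, c=1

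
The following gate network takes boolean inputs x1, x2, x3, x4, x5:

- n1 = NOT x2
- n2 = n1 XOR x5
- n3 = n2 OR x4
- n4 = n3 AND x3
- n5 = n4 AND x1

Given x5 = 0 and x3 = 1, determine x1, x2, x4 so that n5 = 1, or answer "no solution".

Check with x5 = 0 and x3 = 1 and x1=1, x2=1, x4=1:
n1 = NOT x2 = NOT 1 = 0
n2 = n1 XOR x5 = 0 XOR 0 = 0
n3 = n2 OR x4 = 0 OR 1 = 1
n4 = n3 AND x3 = 1 AND 1 = 1
n5 = n4 AND x1 = 1 AND 1 = 1
So n5 = 1.

x1=1 x2=1 x4=1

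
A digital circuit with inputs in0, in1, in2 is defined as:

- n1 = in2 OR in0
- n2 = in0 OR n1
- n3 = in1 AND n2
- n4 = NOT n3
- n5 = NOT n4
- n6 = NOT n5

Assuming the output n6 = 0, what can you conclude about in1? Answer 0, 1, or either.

1

n6 = NOT n5 must be 0, so n5 = 1.
n5 = NOT n4 must be 1, so n4 = 0.
Every assignment with n6 = 0 has in1 = 1; there are 3 such assignment(s).
  in0=0, in1=1, in2=1
  in0=1, in1=1, in2=0
  in0=1, in1=1, in2=1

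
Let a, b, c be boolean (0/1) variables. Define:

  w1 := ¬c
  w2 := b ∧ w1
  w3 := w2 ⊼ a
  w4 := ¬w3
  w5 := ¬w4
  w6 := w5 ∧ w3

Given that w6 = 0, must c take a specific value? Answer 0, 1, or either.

0

w6 = w5 ∧ w3 must be 0, so at least one of w5, w3 is 0.
Every assignment with w6 = 0 has c = 0; there are 1 such assignment(s).
  a=1, b=1, c=0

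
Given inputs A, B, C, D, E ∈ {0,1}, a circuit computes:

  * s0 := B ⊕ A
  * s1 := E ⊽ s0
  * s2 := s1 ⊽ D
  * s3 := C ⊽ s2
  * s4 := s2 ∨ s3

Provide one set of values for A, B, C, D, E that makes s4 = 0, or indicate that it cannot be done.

s4 = s2 ∨ s3 must be 0, so both s2 = 0 and s3 = 0.
s2 = s1 ⊽ D must be 0, so at least one of s1, D is 1.
Check with A=1, B=1, C=1, D=1, E=0:
s0 = B ⊕ A = 1 ⊕ 1 = 0
s1 = E ⊽ s0 = 0 ⊽ 0 = 1
s2 = s1 ⊽ D = 1 ⊽ 1 = 0
s3 = C ⊽ s2 = 1 ⊽ 0 = 0
s4 = s2 ∨ s3 = 0 ∨ 0 = 0
So s4 = 0 as required.

A=1, B=1, C=1, D=1, E=0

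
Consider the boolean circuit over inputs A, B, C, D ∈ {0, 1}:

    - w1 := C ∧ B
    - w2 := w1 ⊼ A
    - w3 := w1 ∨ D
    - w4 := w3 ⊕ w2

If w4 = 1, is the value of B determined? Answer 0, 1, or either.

either

Both values of B occur among assignments with w4 = 1:
  B=0: A=0, B=0, C=0, D=0
  B=1: A=0, B=1, C=0, D=0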